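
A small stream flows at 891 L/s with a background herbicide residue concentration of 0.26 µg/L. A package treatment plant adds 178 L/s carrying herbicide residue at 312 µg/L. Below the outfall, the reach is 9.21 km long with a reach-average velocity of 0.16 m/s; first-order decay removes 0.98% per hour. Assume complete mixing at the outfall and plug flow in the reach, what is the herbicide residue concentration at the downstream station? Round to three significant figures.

44.6 µg/L

Mixed concentration C = ΣQC/ΣQ = (891.0·0.2600 + 178.0·312.0) / 1069 = 55770/1069 = 52.17 µg/L.
Travel time t = 9.21·1000 / 0.16 = 57560 s = 15.99 h.
0.98%/h lost → k = −ln(1 − 0.0098) = 0.009848 h⁻¹.
After decay, C = 52.17 × e^(−kt) = 52.17 × 0.8543 = 44.57 µg/L.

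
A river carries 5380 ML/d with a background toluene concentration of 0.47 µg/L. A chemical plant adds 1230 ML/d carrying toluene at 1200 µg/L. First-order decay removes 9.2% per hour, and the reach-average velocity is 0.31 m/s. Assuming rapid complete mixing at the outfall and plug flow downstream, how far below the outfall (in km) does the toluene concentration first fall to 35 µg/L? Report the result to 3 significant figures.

After mixing, C = (5380·0.4700 + 1230·1200) / 6610 = 1479000/6610 = 223.7 µg/L.
9.2%/h lost → k = −ln(1 − 0.092) = 0.09651 h⁻¹.
Set 223.7·exp(−k·t) = 35 → t = ln(223.7/35)/k = 69190 s = 19.22 h.
Distance = v·t = 0.31·69190 = 21450 m = 21.45 km.

21.4 km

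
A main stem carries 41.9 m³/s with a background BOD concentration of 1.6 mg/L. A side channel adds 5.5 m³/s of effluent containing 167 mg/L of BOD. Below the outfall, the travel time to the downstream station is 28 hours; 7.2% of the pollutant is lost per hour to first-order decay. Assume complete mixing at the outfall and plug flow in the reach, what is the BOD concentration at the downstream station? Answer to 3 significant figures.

Mass balance: C = (41.90·1.600 + 5.500·167.0) / 47.40 = 985.5/47.40 = 20.79 mg/L.
7.2%/h lost → k = −ln(1 − 0.072) = 0.07472 h⁻¹.
Decay over the reach: 20.79·exp(−kt) = 20.79·0.1234 = 2.566 mg/L.

2.57 mg/L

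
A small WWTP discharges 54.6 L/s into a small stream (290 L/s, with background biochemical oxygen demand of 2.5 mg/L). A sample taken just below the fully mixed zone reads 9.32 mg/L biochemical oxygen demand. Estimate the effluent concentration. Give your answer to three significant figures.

Mass balance: 290.0·2.500 + 54.60·Cₑ = 344.6·9.320
→ Cₑ = (344.6·9.320 − 290.0·2.500) / 54.60 = 45.54 mg/L.

45.5 mg/L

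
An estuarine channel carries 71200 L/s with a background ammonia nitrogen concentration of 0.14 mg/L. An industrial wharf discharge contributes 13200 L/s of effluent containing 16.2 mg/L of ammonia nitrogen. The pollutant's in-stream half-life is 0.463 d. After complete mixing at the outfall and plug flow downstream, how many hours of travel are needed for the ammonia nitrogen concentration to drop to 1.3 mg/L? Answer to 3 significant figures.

Mixed concentration C = ΣQC/ΣQ = (71200·0.1400 + 13200·16.20) / 84400 = 223800/84400 = 2.652 mg/L.
Half-life 0.463 d → k = ln 2 / 0.463 = 1.497 d⁻¹.
2.652·exp(−k·t) = 1.3 → t = ln(2.652/1.3)/k = 41140 s = 11.43 h.

11.4 h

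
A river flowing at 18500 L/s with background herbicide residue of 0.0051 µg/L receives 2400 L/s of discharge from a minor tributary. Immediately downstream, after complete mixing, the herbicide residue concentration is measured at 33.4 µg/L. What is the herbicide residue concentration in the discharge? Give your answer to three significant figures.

291 µg/L

Mass balance: 18500·0.005100 + 2400·Cₑ = 20900·33.40
→ Cₑ = (20900·33.40 − 18500·0.005100) / 2400 = 290.8 µg/L.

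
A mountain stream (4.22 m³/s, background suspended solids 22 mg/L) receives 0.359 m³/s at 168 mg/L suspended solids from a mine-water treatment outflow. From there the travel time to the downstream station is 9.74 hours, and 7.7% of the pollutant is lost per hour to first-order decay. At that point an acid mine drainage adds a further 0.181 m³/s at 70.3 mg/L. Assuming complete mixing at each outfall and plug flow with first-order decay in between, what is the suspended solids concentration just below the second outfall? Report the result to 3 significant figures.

17.4 mg/L

After mixing, C = (4.220·22.00 + 0.3590·168.0) / 4.579 = 153.2/4.579 = 33.45 mg/L; combined flow 4.579 m³/s.
7.7%/h lost → k = −ln(1 − 0.077) = 0.08013 h⁻¹.
Applying C = C₀e^(−kt): 33.45 × 0.4582 = 15.33 mg/L.
At the second outfall, C = (4.579·15.33 + 0.1810·70.30) / (4.579 + 0.1810) = 17.42 mg/L.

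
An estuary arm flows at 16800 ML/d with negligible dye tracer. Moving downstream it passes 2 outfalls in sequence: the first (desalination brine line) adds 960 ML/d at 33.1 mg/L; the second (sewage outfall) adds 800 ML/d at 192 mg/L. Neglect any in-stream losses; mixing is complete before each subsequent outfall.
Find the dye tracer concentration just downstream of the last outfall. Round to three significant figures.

9.99 mg/L

After outfall 1: Q = 16800 + 960.0 = 17760 ML/d; C = (16800·0 + 960.0·33.10)/17760 = 1.789 mg/L.
After outfall 2: Q = 17760 + 800.0 = 18560 ML/d; C = (17760·1.789 + 800.0·192.0)/18560 = 9.988 mg/L.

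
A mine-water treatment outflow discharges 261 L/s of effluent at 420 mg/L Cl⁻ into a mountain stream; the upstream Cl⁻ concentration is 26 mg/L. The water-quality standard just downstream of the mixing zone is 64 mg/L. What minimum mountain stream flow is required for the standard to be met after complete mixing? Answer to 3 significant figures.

Set C_mix = 64: (Q·26.00 + 261.0·420.0) / (Q + 261.0) = 64
→ Q = 261.0·(420.0 − 64)/(64 − 26.00) = 2445 L/s.

2450 L/s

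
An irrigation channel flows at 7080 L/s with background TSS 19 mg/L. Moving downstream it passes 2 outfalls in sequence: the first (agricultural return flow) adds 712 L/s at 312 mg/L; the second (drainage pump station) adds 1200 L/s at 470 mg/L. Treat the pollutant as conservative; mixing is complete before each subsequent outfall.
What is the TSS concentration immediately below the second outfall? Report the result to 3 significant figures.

Outfall 1: combined Q = 7792 L/s; C = (7080·19.00 + 712.0·312.0)/7792 = 45.77 mg/L.
Outfall 2: combined Q = 8992 L/s; C = (7792·45.77 + 1200·470.0)/8992 = 102.4 mg/L.

102 mg/L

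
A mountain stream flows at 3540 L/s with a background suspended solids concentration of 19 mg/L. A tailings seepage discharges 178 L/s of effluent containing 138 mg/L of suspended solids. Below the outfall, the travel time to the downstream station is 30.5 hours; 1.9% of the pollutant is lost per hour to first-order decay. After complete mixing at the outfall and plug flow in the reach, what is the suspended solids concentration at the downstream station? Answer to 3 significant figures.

13.8 mg/L

After mixing, C = (3540·19.00 + 178.0·138.0) / 3718 = 91820/3718 = 24.70 mg/L.
1.9%/h lost → k = −ln(1 − 0.019) = 0.01918 h⁻¹.
First-order decay: C = 24.70·exp(−k·t) = 24.70·0.5571 = 13.76 mg/L.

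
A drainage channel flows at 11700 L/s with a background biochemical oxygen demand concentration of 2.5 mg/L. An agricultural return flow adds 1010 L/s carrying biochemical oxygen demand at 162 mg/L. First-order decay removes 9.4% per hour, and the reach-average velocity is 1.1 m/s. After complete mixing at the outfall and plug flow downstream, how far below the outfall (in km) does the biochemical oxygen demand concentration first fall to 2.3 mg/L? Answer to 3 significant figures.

75.7 km

After mixing, C = (11700·2.500 + 1010·162.0) / 12710 = 192900/12710 = 15.17 mg/L.
9.4%/h lost → k = −ln(1 − 0.094) = 0.09872 h⁻¹.
Set 15.17·exp(−k·t) = 2.3 → t = ln(15.17/2.3)/k = 68810 s = 19.11 h.
Distance = v·t = 1.1·68810 = 75690 m = 75.69 km.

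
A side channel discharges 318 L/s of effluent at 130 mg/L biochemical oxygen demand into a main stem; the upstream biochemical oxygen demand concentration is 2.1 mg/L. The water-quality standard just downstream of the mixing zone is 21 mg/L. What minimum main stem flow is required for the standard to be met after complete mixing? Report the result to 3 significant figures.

Set C_mix = 21: (Q·2.100 + 318.0·130.0) / (Q + 318.0) = 21
→ Q = 318.0·(130.0 − 21)/(21 − 2.100) = 1834 L/s.

1830 L/s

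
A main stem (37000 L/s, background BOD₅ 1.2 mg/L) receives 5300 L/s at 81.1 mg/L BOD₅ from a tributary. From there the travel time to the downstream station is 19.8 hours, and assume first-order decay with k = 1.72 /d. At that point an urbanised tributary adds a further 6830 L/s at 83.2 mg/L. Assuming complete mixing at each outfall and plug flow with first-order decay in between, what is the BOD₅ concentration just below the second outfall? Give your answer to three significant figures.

13.9 mg/L

After mixing, C = (37000·1.200 + 5300·81.10) / 42300 = 474200/42300 = 11.21 mg/L; combined flow 42300 L/s.
Applying C = C₀e^(−kt): 11.21 × 0.2420 = 2.713 mg/L.
At the second outfall, C = (42300·2.713 + 6830·83.20) / (42300 + 6830) = 13.90 mg/L.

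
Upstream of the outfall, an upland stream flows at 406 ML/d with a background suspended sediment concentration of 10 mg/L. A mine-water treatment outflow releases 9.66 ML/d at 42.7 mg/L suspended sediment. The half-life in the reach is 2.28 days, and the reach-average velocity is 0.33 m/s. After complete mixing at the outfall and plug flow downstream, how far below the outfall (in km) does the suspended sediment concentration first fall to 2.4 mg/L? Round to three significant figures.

After mixing, C = (406.0·10.00 + 9.660·42.70) / 415.7 = 4472/415.7 = 10.76 mg/L.
Half-life 2.28 d → k = ln 2 / 2.28 = 0.3040 d⁻¹.
Set 10.76·exp(−k·t) = 2.4 → t = ln(10.76/2.4)/k = 426400 s = 118.4 h.
Distance = v·t = 0.33·426400 = 140700 m = 140.7 km.

141 km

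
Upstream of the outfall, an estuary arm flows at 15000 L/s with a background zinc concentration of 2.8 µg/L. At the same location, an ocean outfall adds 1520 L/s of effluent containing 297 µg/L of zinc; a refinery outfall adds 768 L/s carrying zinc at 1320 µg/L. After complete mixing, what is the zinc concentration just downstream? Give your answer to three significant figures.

Mass balance: C = (15000·2.800 + 1520·297.0 + 768.0·1320) / 17290 = 1507000/17290 = 87.18 µg/L.

87.2 µg/L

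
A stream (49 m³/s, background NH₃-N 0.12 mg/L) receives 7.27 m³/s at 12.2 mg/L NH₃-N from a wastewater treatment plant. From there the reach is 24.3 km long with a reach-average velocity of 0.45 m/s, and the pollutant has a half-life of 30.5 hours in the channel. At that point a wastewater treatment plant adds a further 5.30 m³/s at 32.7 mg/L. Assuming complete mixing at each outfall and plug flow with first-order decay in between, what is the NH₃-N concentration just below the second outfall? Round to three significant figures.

After mixing, C = (49.00·0.1200 + 7.270·12.20) / 56.27 = 94.57/56.27 = 1.681 mg/L; combined flow 56.27 m³/s.
Travel time t = 24.3·1000 / 0.45 = 54000 s = 15.00 h.
Half-life 30.5 h → k = ln 2 / 30.5 = 0.02273 h⁻¹ = 0.5454 d⁻¹.
After decay, C = 1.681 × e^(−kt) = 1.681 × 0.7111 = 1.195 mg/L.
At the second outfall, C = (56.27·1.195 + 5.300·32.70) / (56.27 + 5.300) = 3.907 mg/L.

3.91 mg/L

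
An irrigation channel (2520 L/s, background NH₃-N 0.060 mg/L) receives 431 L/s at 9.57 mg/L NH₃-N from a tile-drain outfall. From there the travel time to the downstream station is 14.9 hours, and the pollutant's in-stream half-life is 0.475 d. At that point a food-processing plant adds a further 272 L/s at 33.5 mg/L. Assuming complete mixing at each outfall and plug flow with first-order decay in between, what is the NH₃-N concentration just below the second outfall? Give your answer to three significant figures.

3.36 mg/L

Mixed concentration C = ΣQC/ΣQ = (2520·0.06000 + 431.0·9.570) / 2951 = 4276/2951 = 1.449 mg/L; combined flow 2951 L/s.
Half-life 0.475 d → k = ln 2 / 0.475 = 1.459 d⁻¹.
First-order decay: C = 1.449·exp(−k·t) = 1.449·0.4042 = 0.5856 mg/L.
At the second outfall, C = (2951·0.5856 + 272.0·33.50) / (2951 + 272.0) = 3.363 mg/L.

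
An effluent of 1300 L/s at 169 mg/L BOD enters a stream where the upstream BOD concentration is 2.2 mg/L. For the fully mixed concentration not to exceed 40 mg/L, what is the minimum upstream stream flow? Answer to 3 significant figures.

4440 L/s

Set C_mix = 40: (Q·2.200 + 1300·169.0) / (Q + 1300) = 40
→ Q = 1300·(169.0 − 40)/(40 − 2.200) = 4437 L/s.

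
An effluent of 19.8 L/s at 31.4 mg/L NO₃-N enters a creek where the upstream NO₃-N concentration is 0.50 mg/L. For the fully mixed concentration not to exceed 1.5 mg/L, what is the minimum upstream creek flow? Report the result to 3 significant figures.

Set C_mix = 1.5: (Q·0.5000 + 19.80·31.40) / (Q + 19.80) = 1.5
→ Q = 19.80·(31.40 − 1.5)/(1.5 − 0.5000) = 592.0 L/s.

592 L/s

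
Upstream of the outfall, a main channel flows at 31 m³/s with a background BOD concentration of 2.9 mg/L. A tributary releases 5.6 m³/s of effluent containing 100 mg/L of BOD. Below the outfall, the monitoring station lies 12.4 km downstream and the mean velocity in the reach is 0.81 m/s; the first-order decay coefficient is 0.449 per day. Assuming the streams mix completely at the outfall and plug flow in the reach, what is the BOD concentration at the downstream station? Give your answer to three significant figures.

Flow-weighted average: C = (31.00·2.900 + 5.600·100.0) / 36.60 = 649.9/36.60 = 17.76 mg/L.
Travel time t = 12.4·1000 / 0.81 = 15310 s = 4.252 h.
After decay, C = 17.76 × e^(−kt) = 17.76 × 0.9235 = 16.40 mg/L.

16.4 mg/L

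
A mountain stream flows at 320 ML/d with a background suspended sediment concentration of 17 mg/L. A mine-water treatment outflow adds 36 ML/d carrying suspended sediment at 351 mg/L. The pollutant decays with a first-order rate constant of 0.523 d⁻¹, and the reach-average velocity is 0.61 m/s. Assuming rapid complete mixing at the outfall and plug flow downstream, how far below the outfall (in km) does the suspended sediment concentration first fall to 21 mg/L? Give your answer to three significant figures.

89.0 km

Mass balance: C = (320.0·17.00 + 36.00·351.0) / 356.0 = 18080/356.0 = 50.78 mg/L.
Set 50.78·exp(−k·t) = 21 → t = ln(50.78/21)/k = 145900 s = 40.51 h.
Distance = v·t = 0.61·145900 = 88970 m = 88.97 km.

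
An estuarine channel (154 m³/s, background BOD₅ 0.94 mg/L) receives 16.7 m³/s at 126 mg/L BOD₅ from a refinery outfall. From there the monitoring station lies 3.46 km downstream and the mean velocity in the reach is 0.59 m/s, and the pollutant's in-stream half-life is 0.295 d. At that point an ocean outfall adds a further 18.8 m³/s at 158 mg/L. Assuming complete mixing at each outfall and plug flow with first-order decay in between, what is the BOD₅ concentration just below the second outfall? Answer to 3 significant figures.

25.8 mg/L

Flow-weighted average: C = (154.0·0.9400 + 16.70·126.0) / 170.7 = 2249/170.7 = 13.17 mg/L; combined flow 170.7 m³/s.
Travel time t = 3.46·1000 / 0.59 = 5864 s = 1.629 h.
Half-life 0.295 d → k = ln 2 / 0.295 = 2.350 d⁻¹.
First-order decay: C = 13.17·exp(−k·t) = 13.17·0.8526 = 11.23 mg/L.
At the second outfall, C = (170.7·11.23 + 18.80·158.0) / (170.7 + 18.80) = 25.79 mg/L.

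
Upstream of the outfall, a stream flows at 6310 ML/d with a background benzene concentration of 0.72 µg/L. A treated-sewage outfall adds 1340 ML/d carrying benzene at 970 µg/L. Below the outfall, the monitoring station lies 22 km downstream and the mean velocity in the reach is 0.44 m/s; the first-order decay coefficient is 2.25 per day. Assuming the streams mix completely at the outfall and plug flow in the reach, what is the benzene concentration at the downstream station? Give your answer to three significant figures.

46.4 µg/L

Conservation of mass: C = (6310·0.7200 + 1340·970.0) / 7650 = 1304000/7650 = 170.5 µg/L.
Travel time t = 22·1000 / 0.44 = 50000 s = 13.89 h.
Applying C = C₀e^(−kt): 170.5 × 0.2720 = 46.37 µg/L.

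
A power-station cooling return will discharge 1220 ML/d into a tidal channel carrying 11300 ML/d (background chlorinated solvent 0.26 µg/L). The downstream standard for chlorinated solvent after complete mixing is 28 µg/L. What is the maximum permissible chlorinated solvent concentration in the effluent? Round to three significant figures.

285 µg/L

At the limit, (Qr·Cr + Qe·Cₑ)/(Qr + Qe) = 28:
Cₑ = (12520·28 − 11300·0.2600) / 1220 = 284.9 µg/L.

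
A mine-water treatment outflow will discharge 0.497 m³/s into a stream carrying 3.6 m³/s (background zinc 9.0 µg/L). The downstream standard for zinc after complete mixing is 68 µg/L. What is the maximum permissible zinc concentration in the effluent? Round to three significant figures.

At the limit, (Qr·Cr + Qe·Cₑ)/(Qr + Qe) = 68:
Cₑ = (4.097·68 − 3.600·9.000) / 0.4970 = 495.4 µg/L.

495 µg/L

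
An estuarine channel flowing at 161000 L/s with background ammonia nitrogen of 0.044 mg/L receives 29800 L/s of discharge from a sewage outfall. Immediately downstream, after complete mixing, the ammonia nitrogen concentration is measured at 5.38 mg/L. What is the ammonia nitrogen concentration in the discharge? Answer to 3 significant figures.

Mass balance: 161000·0.04400 + 29800·Cₑ = 190800·5.380
→ Cₑ = (190800·5.380 − 161000·0.04400) / 29800 = 34.21 mg/L.

34.2 mg/L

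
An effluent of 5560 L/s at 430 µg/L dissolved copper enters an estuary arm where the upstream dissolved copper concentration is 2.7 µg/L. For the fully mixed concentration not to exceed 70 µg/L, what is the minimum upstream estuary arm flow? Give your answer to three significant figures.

Set C_mix = 70: (Q·2.700 + 5560·430.0) / (Q + 5560) = 70
→ Q = 5560·(430.0 − 70)/(70 − 2.700) = 29740 L/s.

29700 L/s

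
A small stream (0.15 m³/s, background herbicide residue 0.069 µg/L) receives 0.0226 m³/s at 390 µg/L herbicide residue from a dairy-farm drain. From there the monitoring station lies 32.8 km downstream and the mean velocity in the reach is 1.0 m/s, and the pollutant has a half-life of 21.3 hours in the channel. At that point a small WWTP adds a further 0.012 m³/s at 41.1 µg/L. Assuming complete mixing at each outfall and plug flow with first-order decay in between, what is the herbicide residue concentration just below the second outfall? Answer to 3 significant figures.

Flow-weighted average: C = (0.1500·0.06900 + 0.02260·390.0) / 0.1726 = 8.824/0.1726 = 51.13 µg/L; combined flow 0.1726 m³/s.
Travel time t = 32.8·1000 / 1.0 = 32800 s = 9.111 h.
Half-life 21.3 h → k = ln 2 / 21.3 = 0.03254 h⁻¹ = 0.7810 d⁻¹.
Applying C = C₀e^(−kt): 51.13 × 0.7434 = 38.01 µg/L.
Second outfall: C = (0.1726·38.01 + 0.01200·41.10)/0.1846 = 38.21 µg/L.

38.2 µg/L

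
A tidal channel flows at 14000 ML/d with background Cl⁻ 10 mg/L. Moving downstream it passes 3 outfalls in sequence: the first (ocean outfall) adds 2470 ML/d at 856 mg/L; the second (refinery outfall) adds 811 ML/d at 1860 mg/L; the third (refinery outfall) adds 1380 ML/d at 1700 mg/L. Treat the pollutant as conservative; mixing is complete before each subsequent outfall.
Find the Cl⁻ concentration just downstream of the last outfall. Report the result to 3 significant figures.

Outfall 1: combined Q = 16470 ML/d; C = (14000·10.00 + 2470·856.0)/16470 = 136.9 mg/L.
Outfall 2: combined Q = 17280 ML/d; C = (16470·136.9 + 811.0·1860)/17280 = 217.7 mg/L.
Outfall 3: combined Q = 18660 ML/d; C = (17280·217.7 + 1380·1700)/18660 = 327.4 mg/L.

327 mg/L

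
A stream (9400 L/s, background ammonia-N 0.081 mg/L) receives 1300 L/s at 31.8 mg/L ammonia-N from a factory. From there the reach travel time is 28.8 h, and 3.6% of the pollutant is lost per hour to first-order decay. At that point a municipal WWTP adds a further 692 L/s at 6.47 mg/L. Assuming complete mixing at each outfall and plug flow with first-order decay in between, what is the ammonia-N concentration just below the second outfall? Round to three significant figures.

1.68 mg/L

After mixing, C = (9400·0.08100 + 1300·31.80) / 10700 = 42100/10700 = 3.935 mg/L; combined flow 10700 L/s.
3.6%/h lost → k = −ln(1 − 0.036) = 0.03666 h⁻¹.
Decay over the reach: 3.935·exp(−kt) = 3.935·0.3479 = 1.369 mg/L.
At the second outfall, C = (10700·1.369 + 692.0·6.470) / (10700 + 692.0) = 1.679 mg/L.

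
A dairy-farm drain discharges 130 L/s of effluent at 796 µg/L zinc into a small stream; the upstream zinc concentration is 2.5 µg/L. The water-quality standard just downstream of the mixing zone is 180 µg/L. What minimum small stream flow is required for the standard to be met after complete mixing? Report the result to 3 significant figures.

Set C_mix = 180: (Q·2.500 + 130.0·796.0) / (Q + 130.0) = 180
→ Q = 130.0·(796.0 − 180)/(180 − 2.500) = 451.2 L/s.

451 L/s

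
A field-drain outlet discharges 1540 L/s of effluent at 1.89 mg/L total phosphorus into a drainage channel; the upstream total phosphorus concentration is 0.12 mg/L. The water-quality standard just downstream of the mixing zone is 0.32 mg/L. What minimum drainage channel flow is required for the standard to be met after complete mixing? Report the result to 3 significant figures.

Set C_mix = 0.32: (Q·0.1200 + 1540·1.890) / (Q + 1540) = 0.32
→ Q = 1540·(1.890 − 0.32)/(0.32 − 0.1200) = 12090 L/s.

12100 L/s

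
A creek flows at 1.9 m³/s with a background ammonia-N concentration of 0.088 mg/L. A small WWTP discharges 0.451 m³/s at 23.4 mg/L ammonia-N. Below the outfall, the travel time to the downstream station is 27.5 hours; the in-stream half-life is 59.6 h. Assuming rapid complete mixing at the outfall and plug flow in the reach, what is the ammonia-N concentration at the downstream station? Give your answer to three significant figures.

3.31 mg/L

After mixing, C = (1.900·0.08800 + 0.4510·23.40) / 2.351 = 10.72/2.351 = 4.560 mg/L.
Half-life 59.6 h → k = ln 2 / 59.6 = 0.01163 h⁻¹ = 0.2791 d⁻¹.
Applying C = C₀e^(−kt): 4.560 × 0.7263 = 3.312 mg/L.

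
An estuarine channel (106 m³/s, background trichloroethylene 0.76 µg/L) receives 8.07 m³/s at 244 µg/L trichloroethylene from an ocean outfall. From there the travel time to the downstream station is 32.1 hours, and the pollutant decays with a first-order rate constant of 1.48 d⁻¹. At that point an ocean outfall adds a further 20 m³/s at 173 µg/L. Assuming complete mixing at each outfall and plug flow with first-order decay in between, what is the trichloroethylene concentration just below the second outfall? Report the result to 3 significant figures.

27.9 µg/L

Conservation of mass: C = (106.0·0.7600 + 8.070·244.0) / 114.1 = 2050/114.1 = 17.97 µg/L; combined flow 114.1 m³/s.
Applying C = C₀e^(−kt): 17.97 × 0.1381 = 2.482 µg/L.
At the second outfall, C = (114.1·2.482 + 20.00·173.0) / (114.1 + 20.00) = 27.92 µg/L.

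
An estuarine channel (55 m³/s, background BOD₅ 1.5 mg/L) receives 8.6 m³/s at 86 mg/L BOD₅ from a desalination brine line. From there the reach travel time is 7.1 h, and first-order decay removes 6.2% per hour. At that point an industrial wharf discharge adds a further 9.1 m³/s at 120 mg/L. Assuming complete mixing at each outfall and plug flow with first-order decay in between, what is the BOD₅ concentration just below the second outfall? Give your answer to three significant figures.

22.2 mg/L

After mixing, C = (55.00·1.500 + 8.600·86.00) / 63.60 = 822.1/63.60 = 12.93 mg/L; combined flow 63.60 m³/s.
6.2%/h lost → k = −ln(1 − 0.062) = 0.06401 h⁻¹.
Decay over the reach: 12.93·exp(−kt) = 12.93·0.6348 = 8.206 mg/L.
Second outfall: C = (63.60·8.206 + 9.100·120.0)/72.70 = 22.20 mg/L.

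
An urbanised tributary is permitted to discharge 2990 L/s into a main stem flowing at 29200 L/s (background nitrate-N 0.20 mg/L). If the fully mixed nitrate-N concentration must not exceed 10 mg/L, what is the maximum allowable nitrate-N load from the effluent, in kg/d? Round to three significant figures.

Mass balance at the limit: 29200·0.2000 + 2990·Cₑ = 32190·10 → Cₑ = 105.7 mg/L.
2990 L/s = 2.990 m³/s. Load = 2.990 m³/s × 105.7 g/m³ × 86 400 s/d = 27310 kg/d.

27300 kg/d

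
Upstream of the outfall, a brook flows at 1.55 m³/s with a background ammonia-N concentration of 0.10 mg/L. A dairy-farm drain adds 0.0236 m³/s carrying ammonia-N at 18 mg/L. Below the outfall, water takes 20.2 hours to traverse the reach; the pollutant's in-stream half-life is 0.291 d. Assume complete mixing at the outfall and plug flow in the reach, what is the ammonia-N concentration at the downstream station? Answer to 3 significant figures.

0.0496 mg/L

After mixing, C = (1.550·0.1000 + 0.02360·18.00) / 1.574 = 0.5798/1.574 = 0.3685 mg/L.
Half-life 0.291 d → k = ln 2 / 0.291 = 2.382 d⁻¹.
Decay over the reach: 0.3685·exp(−kt) = 0.3685·0.1347 = 0.04963 mg/L.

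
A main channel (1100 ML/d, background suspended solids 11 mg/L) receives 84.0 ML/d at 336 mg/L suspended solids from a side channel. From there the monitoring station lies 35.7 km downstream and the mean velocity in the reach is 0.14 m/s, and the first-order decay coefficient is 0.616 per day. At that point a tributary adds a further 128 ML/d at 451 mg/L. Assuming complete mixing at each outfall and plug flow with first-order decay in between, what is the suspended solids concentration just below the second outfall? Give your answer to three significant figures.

Mixed concentration C = ΣQC/ΣQ = (1100·11.00 + 84.00·336.0) / 1184 = 40320/1184 = 34.06 mg/L; combined flow 1184 ML/d.
Travel time t = 35.7·1000 / 0.14 = 255000 s = 70.83 h.
After decay, C = 34.06 × e^(−kt) = 34.06 × 0.1623 = 5.529 mg/L.
At the second outfall, C = (1184·5.529 + 128.0·451.0) / (1184 + 128.0) = 48.99 mg/L.

49.0 mg/L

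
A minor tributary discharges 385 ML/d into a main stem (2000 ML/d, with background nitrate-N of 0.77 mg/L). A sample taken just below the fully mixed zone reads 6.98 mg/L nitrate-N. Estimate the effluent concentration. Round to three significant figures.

Mass balance: 2000·0.7700 + 385.0·Cₑ = 2385·6.980
→ Cₑ = (2385·6.980 − 2000·0.7700) / 385.0 = 39.24 mg/L.

39.2 mg/L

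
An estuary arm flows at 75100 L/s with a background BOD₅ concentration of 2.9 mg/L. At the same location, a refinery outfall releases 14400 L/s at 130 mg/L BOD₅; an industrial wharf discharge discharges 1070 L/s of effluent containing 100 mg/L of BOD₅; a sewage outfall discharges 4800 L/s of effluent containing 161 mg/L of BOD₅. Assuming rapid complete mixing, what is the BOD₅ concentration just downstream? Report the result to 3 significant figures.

Flow-weighted average: C = (75100·2.900 + 14400·130.0 + 1070·100.0 + 4800·161.0) / 95370 = 2970000/95370 = 31.14 mg/L.

31.1 mg/L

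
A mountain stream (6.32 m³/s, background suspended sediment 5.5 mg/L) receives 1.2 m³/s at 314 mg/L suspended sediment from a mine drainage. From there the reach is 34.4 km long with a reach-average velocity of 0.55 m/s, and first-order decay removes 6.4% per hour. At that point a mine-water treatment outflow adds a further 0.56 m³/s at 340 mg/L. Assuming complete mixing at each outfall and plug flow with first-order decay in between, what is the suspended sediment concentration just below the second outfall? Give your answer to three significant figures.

39.7 mg/L

Conservation of mass: C = (6.320·5.500 + 1.200·314.0) / 7.520 = 411.6/7.520 = 54.73 mg/L; combined flow 7.520 m³/s.
Travel time t = 34.4·1000 / 0.55 = 62550 s = 17.37 h.
6.4%/h lost → k = −ln(1 − 0.064) = 0.06614 h⁻¹.
Applying C = C₀e^(−kt): 54.73 × 0.3169 = 17.34 mg/L.
Second outfall: C = (7.520·17.34 + 0.5600·340.0)/8.080 = 39.71 mg/L.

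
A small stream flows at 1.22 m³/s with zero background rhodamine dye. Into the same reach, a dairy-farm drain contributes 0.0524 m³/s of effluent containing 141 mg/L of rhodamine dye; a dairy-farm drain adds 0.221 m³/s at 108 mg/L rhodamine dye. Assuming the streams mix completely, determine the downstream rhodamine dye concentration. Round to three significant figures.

Conservation of mass: C = (1.220·0 + 0.05240·141.0 + 0.2210·108.0) / 1.493 = 31.26/1.493 = 20.93 mg/L.

20.9 mg/L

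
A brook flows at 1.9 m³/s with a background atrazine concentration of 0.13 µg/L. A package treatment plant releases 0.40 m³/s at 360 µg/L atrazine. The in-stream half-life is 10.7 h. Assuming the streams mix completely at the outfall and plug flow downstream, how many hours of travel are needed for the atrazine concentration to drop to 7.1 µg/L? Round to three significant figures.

Mass balance: C = (1.900·0.1300 + 0.4000·360.0) / 2.300 = 144.2/2.300 = 62.72 µg/L.
Half-life 10.7 h → k = ln 2 / 10.7 = 0.06478 h⁻¹ = 1.555 d⁻¹.
62.72·exp(−k·t) = 7.1 → t = ln(62.72/7.1)/k = 121100 s = 33.63 h.

33.6 h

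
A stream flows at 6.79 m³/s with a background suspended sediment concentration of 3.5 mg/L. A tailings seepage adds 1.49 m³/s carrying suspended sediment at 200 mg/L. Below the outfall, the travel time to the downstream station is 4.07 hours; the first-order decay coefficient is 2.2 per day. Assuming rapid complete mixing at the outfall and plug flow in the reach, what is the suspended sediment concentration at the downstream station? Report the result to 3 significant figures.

Mass balance: C = (6.790·3.500 + 1.490·200.0) / 8.280 = 321.8/8.280 = 38.86 mg/L.
First-order decay: C = 38.86·exp(−k·t) = 38.86·0.6886 = 26.76 mg/L.

26.8 mg/L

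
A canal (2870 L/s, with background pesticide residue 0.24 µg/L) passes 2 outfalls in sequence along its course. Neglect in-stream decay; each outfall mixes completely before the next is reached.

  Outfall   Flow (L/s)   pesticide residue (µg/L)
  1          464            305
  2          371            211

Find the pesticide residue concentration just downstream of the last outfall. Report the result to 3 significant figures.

After outfall 1: Q = 2870 + 464.0 = 3334 L/s; C = (2870·0.2400 + 464.0·305.0)/3334 = 42.65 µg/L.
After outfall 2: Q = 3334 + 371.0 = 3705 L/s; C = (3334·42.65 + 371.0·211.0)/3705 = 59.51 µg/L.

59.5 µg/L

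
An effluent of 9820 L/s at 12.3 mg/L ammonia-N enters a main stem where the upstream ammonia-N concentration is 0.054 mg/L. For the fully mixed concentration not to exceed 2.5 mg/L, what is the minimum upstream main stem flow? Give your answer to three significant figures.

Set C_mix = 2.5: (Q·0.05400 + 9820·12.30) / (Q + 9820) = 2.5
→ Q = 9820·(12.30 − 2.5)/(2.5 − 0.05400) = 39340 L/s.

39300 L/s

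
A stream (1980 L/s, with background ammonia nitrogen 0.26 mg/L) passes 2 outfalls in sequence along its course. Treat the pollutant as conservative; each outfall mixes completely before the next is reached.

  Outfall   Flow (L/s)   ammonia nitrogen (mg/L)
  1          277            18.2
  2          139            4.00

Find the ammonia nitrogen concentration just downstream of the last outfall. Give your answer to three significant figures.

After outfall 1: Q = 1980 + 277.0 = 2257 L/s; C = (1980·0.2600 + 277.0·18.20)/2257 = 2.462 mg/L.
After outfall 2: Q = 2257 + 139.0 = 2396 L/s; C = (2257·2.462 + 139.0·4.000)/2396 = 2.551 mg/L.

2.55 mg/L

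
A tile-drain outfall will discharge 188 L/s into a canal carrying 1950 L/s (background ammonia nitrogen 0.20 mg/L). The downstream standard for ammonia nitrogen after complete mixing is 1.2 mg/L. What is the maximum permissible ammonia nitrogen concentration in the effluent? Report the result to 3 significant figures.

11.6 mg/L

At the limit, (Qr·Cr + Qe·Cₑ)/(Qr + Qe) = 1.2:
Cₑ = (2138·1.2 − 1950·0.2000) / 188.0 = 11.57 mg/L.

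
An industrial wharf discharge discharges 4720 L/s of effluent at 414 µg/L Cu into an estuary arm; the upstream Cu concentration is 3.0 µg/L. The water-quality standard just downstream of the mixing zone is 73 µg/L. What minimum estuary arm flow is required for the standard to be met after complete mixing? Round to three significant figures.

23000 L/s

Set C_mix = 73: (Q·3.000 + 4720·414.0) / (Q + 4720) = 73
→ Q = 4720·(414.0 − 73)/(73 − 3.000) = 22990 L/s.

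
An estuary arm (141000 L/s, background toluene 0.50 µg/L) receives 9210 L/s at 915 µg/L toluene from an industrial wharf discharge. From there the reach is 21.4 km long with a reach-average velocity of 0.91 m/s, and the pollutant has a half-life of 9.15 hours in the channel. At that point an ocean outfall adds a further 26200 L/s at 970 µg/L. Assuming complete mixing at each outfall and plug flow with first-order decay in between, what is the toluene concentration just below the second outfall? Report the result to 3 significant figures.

173 µg/L

Mass balance: C = (141000·0.5000 + 9210·915.0) / 150200 = 8498000/150200 = 56.57 µg/L; combined flow 150200 L/s.
Travel time t = 21.4·1000 / 0.91 = 23520 s = 6.532 h.
Half-life 9.15 h → k = ln 2 / 9.15 = 0.07575 h⁻¹ = 1.818 d⁻¹.
First-order decay: C = 56.57·exp(−k·t) = 56.57·0.6097 = 34.49 µg/L.
Second outfall: C = (150200·34.49 + 26200·970.0)/176400 = 173.4 µg/L.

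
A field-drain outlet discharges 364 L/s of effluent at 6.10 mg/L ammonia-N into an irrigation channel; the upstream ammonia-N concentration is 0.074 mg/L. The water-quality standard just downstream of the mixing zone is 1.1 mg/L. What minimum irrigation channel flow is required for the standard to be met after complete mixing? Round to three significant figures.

1770 L/s

Set C_mix = 1.1: (Q·0.07400 + 364.0·6.100) / (Q + 364.0) = 1.1
→ Q = 364.0·(6.100 − 1.1)/(1.1 − 0.07400) = 1774 L/s.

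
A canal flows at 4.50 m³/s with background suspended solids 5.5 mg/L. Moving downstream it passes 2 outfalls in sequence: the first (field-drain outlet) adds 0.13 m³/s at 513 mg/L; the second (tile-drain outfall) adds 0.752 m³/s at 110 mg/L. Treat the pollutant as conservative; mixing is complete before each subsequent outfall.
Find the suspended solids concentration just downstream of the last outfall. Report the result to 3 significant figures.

32.4 mg/L

After outfall 1: Q = 4.500 + 0.1300 = 4.630 m³/s; C = (4.500·5.500 + 0.1300·513.0)/4.630 = 19.75 mg/L.
After outfall 2: Q = 4.630 + 0.7520 = 5.382 m³/s; C = (4.630·19.75 + 0.7520·110.0)/5.382 = 32.36 mg/L.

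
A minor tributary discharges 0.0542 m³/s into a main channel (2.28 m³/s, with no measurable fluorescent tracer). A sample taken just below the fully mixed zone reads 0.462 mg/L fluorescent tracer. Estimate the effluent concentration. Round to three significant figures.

Mass balance: 2.280·0 + 0.05420·Cₑ = 2.334·0.4620
→ Cₑ = (2.334·0.4620 − 2.280·0) / 0.05420 = 19.90 mg/L.

19.9 mg/L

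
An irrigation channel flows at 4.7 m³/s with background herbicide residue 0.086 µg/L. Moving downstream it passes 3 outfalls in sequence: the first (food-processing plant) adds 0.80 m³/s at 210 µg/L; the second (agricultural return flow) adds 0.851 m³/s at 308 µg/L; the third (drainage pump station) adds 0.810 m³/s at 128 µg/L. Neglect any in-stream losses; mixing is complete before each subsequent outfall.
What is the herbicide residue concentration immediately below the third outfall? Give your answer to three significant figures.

Below outfall 1: Q → 5.500 m³/s, C = (4.700·0.08600 + 0.8000·210.0)/5.500 = 30.62 µg/L.
Below outfall 2: Q → 6.351 m³/s, C = (5.500·30.62 + 0.8510·308.0)/6.351 = 67.79 µg/L.
Below outfall 3: Q → 7.161 m³/s, C = (6.351·67.79 + 0.8100·128.0)/7.161 = 74.60 µg/L.

74.6 µg/L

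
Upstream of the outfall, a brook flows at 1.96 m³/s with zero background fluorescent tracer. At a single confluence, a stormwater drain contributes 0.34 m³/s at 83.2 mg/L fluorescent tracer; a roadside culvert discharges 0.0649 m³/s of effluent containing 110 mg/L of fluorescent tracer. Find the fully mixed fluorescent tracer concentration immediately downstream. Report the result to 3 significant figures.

Mass balance: C = (1.960·0 + 0.3400·83.20 + 0.06490·110.0) / 2.365 = 35.43/2.365 = 14.98 mg/L.

15.0 mg/L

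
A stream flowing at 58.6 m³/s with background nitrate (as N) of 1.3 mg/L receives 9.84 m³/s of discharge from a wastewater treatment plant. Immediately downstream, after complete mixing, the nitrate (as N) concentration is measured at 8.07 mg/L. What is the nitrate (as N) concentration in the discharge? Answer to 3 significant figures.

Mass balance: 58.60·1.300 + 9.840·Cₑ = 68.44·8.070
→ Cₑ = (68.44·8.070 − 58.60·1.300) / 9.840 = 48.39 mg/L.

48.4 mg/L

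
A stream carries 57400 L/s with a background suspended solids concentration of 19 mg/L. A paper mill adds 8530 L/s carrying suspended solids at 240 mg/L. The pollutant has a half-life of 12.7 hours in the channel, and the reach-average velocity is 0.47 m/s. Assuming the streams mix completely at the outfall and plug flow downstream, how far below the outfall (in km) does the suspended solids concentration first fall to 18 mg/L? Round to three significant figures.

Flow-weighted average: C = (57400·19.00 + 8530·240.0) / 65930 = 3138000/65930 = 47.59 mg/L.
Half-life 12.7 h → k = ln 2 / 12.7 = 0.05458 h⁻¹ = 1.310 d⁻¹.
Set 47.59·exp(−k·t) = 18 → t = ln(47.59/18)/k = 64130 s = 17.81 h.
Distance = v·t = 0.47·64130 = 30140 m = 30.14 km.

30.1 km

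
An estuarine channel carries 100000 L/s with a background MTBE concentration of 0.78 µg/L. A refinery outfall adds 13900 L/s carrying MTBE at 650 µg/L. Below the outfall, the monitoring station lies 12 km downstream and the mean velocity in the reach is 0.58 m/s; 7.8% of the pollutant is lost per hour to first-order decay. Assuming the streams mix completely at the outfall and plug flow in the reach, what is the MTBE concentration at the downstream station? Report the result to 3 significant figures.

Conservation of mass: C = (100000·0.7800 + 13900·650.0) / 113900 = 9113000/113900 = 80.01 µg/L.
Travel time t = 12·1000 / 0.58 = 20690 s = 5.747 h.
7.8%/h lost → k = −ln(1 − 0.078) = 0.08121 h⁻¹.
First-order decay: C = 80.01·exp(−k·t) = 80.01·0.6271 = 50.17 µg/L.

50.2 µg/L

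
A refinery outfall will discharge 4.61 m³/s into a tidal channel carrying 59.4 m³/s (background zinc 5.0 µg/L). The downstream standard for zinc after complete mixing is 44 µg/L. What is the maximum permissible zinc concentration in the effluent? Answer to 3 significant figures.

547 µg/L

At the limit, (Qr·Cr + Qe·Cₑ)/(Qr + Qe) = 44:
Cₑ = (64.01·44 − 59.40·5.000) / 4.610 = 546.5 µg/L.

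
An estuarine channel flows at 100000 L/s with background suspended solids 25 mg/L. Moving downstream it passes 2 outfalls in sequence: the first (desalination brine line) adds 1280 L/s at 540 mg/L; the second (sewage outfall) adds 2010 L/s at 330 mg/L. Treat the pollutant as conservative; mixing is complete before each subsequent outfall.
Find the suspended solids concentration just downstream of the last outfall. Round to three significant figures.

Below outfall 1: Q → 101300 L/s, C = (100000·25.00 + 1280·540.0)/101300 = 31.51 mg/L.
Below outfall 2: Q → 103300 L/s, C = (101300·31.51 + 2010·330.0)/103300 = 37.32 mg/L.

37.3 mg/L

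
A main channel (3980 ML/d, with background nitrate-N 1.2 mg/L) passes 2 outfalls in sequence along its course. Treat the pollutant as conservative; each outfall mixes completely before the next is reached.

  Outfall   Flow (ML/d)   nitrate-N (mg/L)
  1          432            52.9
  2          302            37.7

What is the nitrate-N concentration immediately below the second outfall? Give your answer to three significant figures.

After outfall 1: Q = 3980 + 432.0 = 4412 ML/d; C = (3980·1.200 + 432.0·52.90)/4412 = 6.262 mg/L.
After outfall 2: Q = 4412 + 302.0 = 4714 ML/d; C = (4412·6.262 + 302.0·37.70)/4714 = 8.276 mg/L.

8.28 mg/L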